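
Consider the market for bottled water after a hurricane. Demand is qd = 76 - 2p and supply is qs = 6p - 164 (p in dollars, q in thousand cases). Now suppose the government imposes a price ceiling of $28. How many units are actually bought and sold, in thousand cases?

Equilibrium: 76 - 2p = 6p - 164, so 240 = 8p and p* = 30, q* = 16.
Because the ceiling (28) lies below the market-clearing price, it is binding.
At p = 28: qd = 76 - 2·28 = 20 and qs = 6·28 - 164 = 4.
The quantity actually transacted is the short side, supply: 4.

4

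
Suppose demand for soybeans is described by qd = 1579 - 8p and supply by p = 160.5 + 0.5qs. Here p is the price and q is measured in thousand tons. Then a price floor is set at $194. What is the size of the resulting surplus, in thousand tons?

40

Rearranging supply gives qs = 2p - 321. Equilibrium: 1579 - 8p = 2p - 321, so 1900 = 10p and p* = 190, q* = 59.
Since 194 > 190, the floor is binding.
At p = 194: qd = 1579 - 8·194 = 27 and qs = 2·194 - 321 = 67.
Surplus = qs - qd = 67 - 27 = 40.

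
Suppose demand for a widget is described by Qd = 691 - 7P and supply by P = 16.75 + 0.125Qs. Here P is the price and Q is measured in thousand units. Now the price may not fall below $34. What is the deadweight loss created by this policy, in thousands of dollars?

0

Rearranging supply gives Qs = 8P - 134. In a free market, 691 - 7P = 8P - 134 gives the equilibrium P* = 55, Q* = 306.
The floor of 34 is below the equilibrium price 55, so it is not binding; the market clears at P* = 55, Q* = 306.
Since the control does not bind, no trades are prevented and deadweight loss is zero.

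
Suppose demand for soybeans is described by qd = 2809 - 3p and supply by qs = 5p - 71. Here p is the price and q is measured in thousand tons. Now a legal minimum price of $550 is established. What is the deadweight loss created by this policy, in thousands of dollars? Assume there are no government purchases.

In a free market, 2809 - 3p = 5p - 71 gives the equilibrium p* = 360, q* = 1729.
The floor of 550 is above the equilibrium price 360, so it binds.
At p = 550: qd = 2809 - 3·550 = 1159 and qs = 5·550 - 71 = 2679.
Quantity traded falls to 1159. At q = 1159 the demand price is (2809 - 1159)/3 = 550 and the supply price is (71 + 1159)/5 = 246.
Deadweight loss = ½ · (550 - 246) · (1729 - 1159) = ½ · 304 · 570 = 86640.

86640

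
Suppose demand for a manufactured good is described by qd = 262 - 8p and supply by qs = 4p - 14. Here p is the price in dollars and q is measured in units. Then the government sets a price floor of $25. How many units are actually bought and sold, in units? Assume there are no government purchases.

62

Equilibrium: 262 - 8p = 4p - 14, so 276 = 12p and p* = 23, q* = 78.
The floor of 25 is above the equilibrium price 23, so it binds.
At p = 25: qd = 262 - 8·25 = 62 and qs = 4·25 - 14 = 86.
The quantity actually transacted is the short side, demand: 62.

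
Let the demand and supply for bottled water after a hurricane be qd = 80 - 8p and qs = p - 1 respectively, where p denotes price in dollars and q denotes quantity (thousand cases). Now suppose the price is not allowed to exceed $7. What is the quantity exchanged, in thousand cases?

Without the control the market clears where 80 - 8p = p - 1, i.e. p* = 9 and q* = 8.
The ceiling of 7 is below the equilibrium price 9, so it binds.
At p = 7: qd = 80 - 8·7 = 24 and qs = 7 - 1 = 6.
The quantity actually transacted is the short side, supply: 6.

6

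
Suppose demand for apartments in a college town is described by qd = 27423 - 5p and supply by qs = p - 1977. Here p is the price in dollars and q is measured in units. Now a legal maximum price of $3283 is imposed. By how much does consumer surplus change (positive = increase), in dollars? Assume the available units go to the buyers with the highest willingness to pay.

1850333.1

Setting quantity demanded equal to quantity supplied, 27423 - 5p = p - 1977, gives p* = 4900 and q* = 2923.
Because the ceiling (3283) lies below the market-clearing price, it is binding.
At p = 3283: qd = 27423 - 5·3283 = 11008 and qs = 3283 - 1977 = 1306.
Consumer surplus without the control is ½ · (5484.6 - 4900) · 2923 = 854392.9.
With the ceiling, 1306 units are sold at 3283 (assume they go to the highest-value buyers). The demand price at q = 1306 is 5223.4, so CS = ½ · [(5484.6 - 3283) + (5223.4 - 3283)] · 1306 = 2704726.
Change in consumer surplus = 2704726 - 854392.9 = 1850333.1.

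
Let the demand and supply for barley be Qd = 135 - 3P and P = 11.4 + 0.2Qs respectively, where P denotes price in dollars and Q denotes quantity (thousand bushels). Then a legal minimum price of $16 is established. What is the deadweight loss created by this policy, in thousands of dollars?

0

Rearranging supply gives Qs = 5P - 57. Setting quantity demanded equal to quantity supplied, 135 - 3P = 5P - 57, gives P* = 24 and Q* = 63.
The floor of 16 is below the equilibrium price 24, so it is not binding; the market clears at P* = 24, Q* = 63.
Since the control does not bind, no trades are prevented and deadweight loss is zero.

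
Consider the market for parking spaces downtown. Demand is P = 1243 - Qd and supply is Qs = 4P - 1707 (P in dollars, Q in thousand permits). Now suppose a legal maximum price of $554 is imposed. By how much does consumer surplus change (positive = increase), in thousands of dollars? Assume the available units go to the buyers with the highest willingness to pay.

7956

Rearranging demand gives Qd = 1243 - P. Equilibrium: 1243 - P = 4P - 1707, so 2950 = 5P and P* = 590, Q* = 653.
Since 554 < 590, the ceiling is binding.
At P = 554: Qd = 1243 - 554 = 689 and Qs = 4·554 - 1707 = 509.
Consumer surplus without the control is ½ · (1243 - 590) · 653 = 213204.5.
With the ceiling, 509 units are sold at 554 (assume they go to the highest-value buyers). The demand price at Q = 509 is 734, so CS = ½ · [(1243 - 554) + (734 - 554)] · 509 = 221160.5.
Change in consumer surplus = 221160.5 - 213204.5 = 7956.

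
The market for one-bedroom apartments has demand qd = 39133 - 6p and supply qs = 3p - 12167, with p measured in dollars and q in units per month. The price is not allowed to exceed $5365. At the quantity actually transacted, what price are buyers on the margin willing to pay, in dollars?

Setting quantity demanded equal to quantity supplied, 39133 - 6p = 3p - 12167, gives p* = 5700 and q* = 4933.
Because the ceiling (5365) lies below the market-clearing price, it is binding.
At p = 5365: qd = 39133 - 6·5365 = 6943 and qs = 3·5365 - 12167 = 3928.
Only 3928 units reach the market. On the demand curve, the marginal buyer's willingness to pay at q = 3928 is (39133 - 3928)/6 = 5867.5.

5867.5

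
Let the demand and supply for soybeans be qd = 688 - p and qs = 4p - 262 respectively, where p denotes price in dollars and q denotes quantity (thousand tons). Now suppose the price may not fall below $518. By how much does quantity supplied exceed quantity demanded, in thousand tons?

In a free market, 688 - p = 4p - 262 gives the equilibrium p* = 190, q* = 498.
Since 518 > 190, the floor is binding.
At p = 518: qd = 688 - 518 = 170 and qs = 4·518 - 262 = 1810.
Surplus = qs - qd = 1810 - 170 = 1640.

1640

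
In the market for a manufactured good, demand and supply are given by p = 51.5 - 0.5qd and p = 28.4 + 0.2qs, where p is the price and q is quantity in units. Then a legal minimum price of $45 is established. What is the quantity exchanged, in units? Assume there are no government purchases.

13

Rearranging demand gives qd = 103 - 2p; rearranging supply gives qs = 5p - 142. Equilibrium: 103 - 2p = 5p - 142, so 245 = 7p and p* = 35, q* = 33.
Because the floor (45) lies above the market-clearing price, it is binding.
At p = 45: qd = 103 - 2·45 = 13 and qs = 5·45 - 142 = 83.
The quantity actually transacted is the short side, demand: 13.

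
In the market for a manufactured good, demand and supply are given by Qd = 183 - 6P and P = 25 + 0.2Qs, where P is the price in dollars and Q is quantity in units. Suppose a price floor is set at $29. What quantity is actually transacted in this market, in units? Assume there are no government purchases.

9

Rearranging supply gives Qs = 5P - 125. Equilibrium: 183 - 6P = 5P - 125, so 308 = 11P and P* = 28, Q* = 15.
Because the floor (29) lies above the market-clearing price, it is binding.
At P = 29: Qd = 183 - 6·29 = 9 and Qs = 5·29 - 125 = 20.
The quantity actually transacted is the short side, demand: 9.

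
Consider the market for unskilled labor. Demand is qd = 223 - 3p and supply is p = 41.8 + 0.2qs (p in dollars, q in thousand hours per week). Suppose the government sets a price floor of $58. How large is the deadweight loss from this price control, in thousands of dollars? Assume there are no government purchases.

38.4

Rearranging supply gives qs = 5p - 209. Setting quantity demanded equal to quantity supplied, 223 - 3p = 5p - 209, gives p* = 54 and q* = 61.
Because the floor (58) lies above the market-clearing price, it is binding.
At p = 58: qd = 223 - 3·58 = 49 and qs = 5·58 - 209 = 81.
Quantity traded falls to 49. At q = 49 the demand price is (223 - 49)/3 = 58 and the supply price is (209 + 49)/5 = 51.6.
Deadweight loss = ½ · (58 - 51.6) · (61 - 49) = ½ · 6.4 · 12 = 38.4.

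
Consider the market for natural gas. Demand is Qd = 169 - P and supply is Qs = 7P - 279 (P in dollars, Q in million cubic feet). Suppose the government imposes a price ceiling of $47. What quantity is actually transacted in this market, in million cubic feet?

In a free market, 169 - P = 7P - 279 gives the equilibrium P* = 56, Q* = 113.
Because the ceiling (47) lies below the market-clearing price, it is binding.
At P = 47: Qd = 169 - 47 = 122 and Qs = 7·47 - 279 = 50.
The quantity actually transacted is the short side, supply: 50.

50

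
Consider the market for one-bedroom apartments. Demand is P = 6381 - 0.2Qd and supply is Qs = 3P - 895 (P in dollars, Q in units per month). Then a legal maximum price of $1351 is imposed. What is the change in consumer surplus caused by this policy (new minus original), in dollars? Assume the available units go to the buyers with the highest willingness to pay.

1880041.1

Rearranging demand gives Qd = 31905 - 5P. Setting quantity demanded equal to quantity supplied, 31905 - 5P = 3P - 895, gives P* = 4100 and Q* = 11405.
Because the ceiling (1351) lies below the market-clearing price, it is binding.
At P = 1351: Qd = 31905 - 5·1351 = 25150 and Qs = 3·1351 - 895 = 3158.
Consumer surplus without the control is ½ · (6381 - 4100) · 11405 = 13007402.5.
With the ceiling, 3158 units are sold at 1351 (assume they go to the highest-value buyers). The demand price at Q = 3158 is 5749.4, so CS = ½ · [(6381 - 1351) + (5749.4 - 1351)] · 3158 = 14887443.6.
Change in consumer surplus = 14887443.6 - 13007402.5 = 1880041.1.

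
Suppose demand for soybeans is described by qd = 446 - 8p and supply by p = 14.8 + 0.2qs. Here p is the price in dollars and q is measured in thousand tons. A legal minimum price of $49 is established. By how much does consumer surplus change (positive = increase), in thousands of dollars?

-810

Rearranging supply gives qs = 5p - 74. Without the control the market clears where 446 - 8p = 5p - 74, i.e. p* = 40 and q* = 126.
The floor of 49 is above the equilibrium price 40, so it binds.
At p = 49: qd = 446 - 8·49 = 54 and qs = 5·49 - 74 = 171.
Consumer surplus without the control is ½ · (55.75 - 40) · 126 = 992.25.
With the floor, consumers buy 54 units at 49, so CS = ½ · (55.75 - 49) · 54 = 182.25.
Change in consumer surplus = 182.25 - 992.25 = -810.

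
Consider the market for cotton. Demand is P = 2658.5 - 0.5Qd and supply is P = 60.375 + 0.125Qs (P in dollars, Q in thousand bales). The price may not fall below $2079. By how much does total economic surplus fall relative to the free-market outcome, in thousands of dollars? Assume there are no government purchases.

Rearranging demand gives Qd = 5317 - 2P; rearranging supply gives Qs = 8P - 483. In a free market, 5317 - 2P = 8P - 483 gives the equilibrium P* = 580, Q* = 4157.
Since 2079 > 580, the floor is binding.
At P = 2079: Qd = 5317 - 2·2079 = 1159 and Qs = 8·2079 - 483 = 16149.
Quantity traded falls to 1159. At Q = 1159 the demand price is (5317 - 1159)/2 = 2079 and the supply price is (483 + 1159)/8 = 205.25.
Deadweight loss = ½ · (2079 - 205.25) · (4157 - 1159) = ½ · 1873.75 · 2998 = 2808751.25.

2808751.25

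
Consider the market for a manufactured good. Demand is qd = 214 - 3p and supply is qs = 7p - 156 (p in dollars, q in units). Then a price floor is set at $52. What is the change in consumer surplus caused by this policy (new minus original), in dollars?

-1207.5

Equilibrium: 214 - 3p = 7p - 156, so 370 = 10p and p* = 37, q* = 103.
Since 52 > 37, the floor is binding.
At p = 52: qd = 214 - 3·52 = 58 and qs = 7·52 - 156 = 208.
Consumer surplus without the control is ½ · (214/3 - 37) · 103 = 10609/6.
With the floor, consumers buy 58 units at 52, so CS = ½ · (214/3 - 52) · 58 = 1682/3.
Change in consumer surplus = 1682/3 - 10609/6 = -1207.5.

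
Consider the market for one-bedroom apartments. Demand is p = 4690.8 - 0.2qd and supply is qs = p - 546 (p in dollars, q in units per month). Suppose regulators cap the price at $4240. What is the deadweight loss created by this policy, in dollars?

0

Rearranging demand gives qd = 23454 - 5p. Setting quantity demanded equal to quantity supplied, 23454 - 5p = p - 546, gives p* = 4000 and q* = 3454.
The ceiling of 4240 is above the equilibrium price 4000, so it is not binding; the market clears at p* = 4000, q* = 3454.
Since the control does not bind, no trades are prevented and deadweight loss is zero.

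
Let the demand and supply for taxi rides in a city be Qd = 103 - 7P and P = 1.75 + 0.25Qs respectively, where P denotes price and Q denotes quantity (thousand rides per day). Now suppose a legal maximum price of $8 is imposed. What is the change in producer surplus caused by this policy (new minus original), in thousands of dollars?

Rearranging supply gives Qs = 4P - 7. Setting quantity demanded equal to quantity supplied, 103 - 7P = 4P - 7, gives P* = 10 and Q* = 33.
The ceiling of 8 is below the equilibrium price 10, so it binds.
At P = 8: Qd = 103 - 7·8 = 47 and Qs = 4·8 - 7 = 25.
Producer surplus without the control is ½ · (10 - 1.75) · 33 = 136.125.
With the ceiling, producers sell 25 units at 8, so PS = ½ · (8 - 1.75) · 25 = 78.125.
Change in producer surplus = 78.125 - 136.125 = -58.

-58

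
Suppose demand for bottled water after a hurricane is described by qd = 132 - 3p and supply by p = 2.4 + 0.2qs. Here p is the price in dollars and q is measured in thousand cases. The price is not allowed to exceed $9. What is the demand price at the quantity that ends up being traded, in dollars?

33

Rearranging supply gives qs = 5p - 12. Without the control the market clears where 132 - 3p = 5p - 12, i.e. p* = 18 and q* = 78.
Since 9 < 18, the ceiling is binding.
At p = 9: qd = 132 - 3·9 = 105 and qs = 5·9 - 12 = 33.
Only 33 units reach the market. On the demand curve, the marginal buyer's willingness to pay at q = 33 is (132 - 33)/3 = 33.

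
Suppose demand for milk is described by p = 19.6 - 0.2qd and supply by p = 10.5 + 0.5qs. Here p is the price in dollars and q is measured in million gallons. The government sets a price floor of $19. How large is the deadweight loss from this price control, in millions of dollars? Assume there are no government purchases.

35

Rearranging demand gives qd = 98 - 5p; rearranging supply gives qs = 2p - 21. In a free market, 98 - 5p = 2p - 21 gives the equilibrium p* = 17, q* = 13.
Since 19 > 17, the floor is binding.
At p = 19: qd = 98 - 5·19 = 3 and qs = 2·19 - 21 = 17.
Quantity traded falls to 3. At q = 3 the demand price is (98 - 3)/5 = 19 and the supply price is (21 + 3)/2 = 12.
Deadweight loss = ½ · (19 - 12) · (13 - 3) = ½ · 7 · 10 = 35.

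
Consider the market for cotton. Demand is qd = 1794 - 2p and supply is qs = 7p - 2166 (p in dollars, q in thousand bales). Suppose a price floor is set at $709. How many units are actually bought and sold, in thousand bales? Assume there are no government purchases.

In a free market, 1794 - 2p = 7p - 2166 gives the equilibrium p* = 440, q* = 914.
Because the floor (709) lies above the market-clearing price, it is binding.
At p = 709: qd = 1794 - 2·709 = 376 and qs = 7·709 - 2166 = 2797.
The quantity actually transacted is the short side, demand: 376.

376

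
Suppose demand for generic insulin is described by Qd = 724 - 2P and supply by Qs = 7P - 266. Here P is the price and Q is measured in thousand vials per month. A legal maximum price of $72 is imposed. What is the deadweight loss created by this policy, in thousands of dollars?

22743

In a free market, 724 - 2P = 7P - 266 gives the equilibrium P* = 110, Q* = 504.
The ceiling of 72 is below the equilibrium price 110, so it binds.
At P = 72: Qd = 724 - 2·72 = 580 and Qs = 7·72 - 266 = 238.
Quantity traded falls to 238. At Q = 238 the demand price is (724 - 238)/2 = 243 and the supply price is (266 + 238)/7 = 72.
Deadweight loss = ½ · (243 - 72) · (504 - 238) = ½ · 171 · 266 = 22743.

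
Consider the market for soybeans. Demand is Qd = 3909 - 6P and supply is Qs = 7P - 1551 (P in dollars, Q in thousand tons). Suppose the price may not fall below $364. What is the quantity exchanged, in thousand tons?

In a free market, 3909 - 6P = 7P - 1551 gives the equilibrium P* = 420, Q* = 1389.
Since 364 is below P* = 420, the floor does not bind and the free-market outcome prevails.

1389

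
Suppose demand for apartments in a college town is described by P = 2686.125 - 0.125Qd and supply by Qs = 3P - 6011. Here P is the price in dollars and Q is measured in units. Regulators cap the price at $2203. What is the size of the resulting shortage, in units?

Rearranging demand gives Qd = 21489 - 8P. Equilibrium: 21489 - 8P = 3P - 6011, so 27500 = 11P and P* = 2500, Q* = 1489.
The ceiling of 2203 is below the equilibrium price 2500, so it binds.
At P = 2203: Qd = 21489 - 8·2203 = 3865 and Qs = 3·2203 - 6011 = 598.
Shortage = Qd - Qs = 3865 - 598 = 3267.

3267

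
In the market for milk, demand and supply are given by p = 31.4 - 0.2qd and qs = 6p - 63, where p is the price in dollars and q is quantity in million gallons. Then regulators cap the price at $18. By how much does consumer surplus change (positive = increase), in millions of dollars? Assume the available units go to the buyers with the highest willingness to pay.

75.6

Rearranging demand gives qd = 157 - 5p. Equilibrium: 157 - 5p = 6p - 63, so 220 = 11p and p* = 20, q* = 57.
Because the ceiling (18) lies below the market-clearing price, it is binding.
At p = 18: qd = 157 - 5·18 = 67 and qs = 6·18 - 63 = 45.
Consumer surplus without the control is ½ · (31.4 - 20) · 57 = 324.9.
With the ceiling, 45 units are sold at 18 (assume they go to the highest-value buyers). The demand price at q = 45 is 22.4, so CS = ½ · [(31.4 - 18) + (22.4 - 18)] · 45 = 400.5.
Change in consumer surplus = 400.5 - 324.9 = 75.6.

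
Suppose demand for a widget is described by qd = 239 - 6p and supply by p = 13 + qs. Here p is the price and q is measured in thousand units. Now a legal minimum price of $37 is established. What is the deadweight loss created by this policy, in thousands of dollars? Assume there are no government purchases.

Rearranging supply gives qs = p - 13. Setting quantity demanded equal to quantity supplied, 239 - 6p = p - 13, gives p* = 36 and q* = 23.
Because the floor (37) lies above the market-clearing price, it is binding.
At p = 37: qd = 239 - 6·37 = 17 and qs = 37 - 13 = 24.
Quantity traded falls to 17. At q = 17 the demand price is (239 - 17)/6 = 37 and the supply price is 13 + 17 = 30.
Deadweight loss = ½ · (37 - 30) · (23 - 17) = ½ · 7 · 6 = 21.

21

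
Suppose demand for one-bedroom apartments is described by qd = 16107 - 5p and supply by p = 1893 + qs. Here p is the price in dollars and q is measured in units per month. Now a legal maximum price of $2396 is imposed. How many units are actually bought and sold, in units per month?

503

Rearranging supply gives qs = p - 1893. Without the control the market clears where 16107 - 5p = p - 1893, i.e. p* = 3000 and q* = 1107.
The ceiling of 2396 is below the equilibrium price 3000, so it binds.
At p = 2396: qd = 16107 - 5·2396 = 4127 and qs = 2396 - 1893 = 503.
The quantity actually transacted is the short side, supply: 503.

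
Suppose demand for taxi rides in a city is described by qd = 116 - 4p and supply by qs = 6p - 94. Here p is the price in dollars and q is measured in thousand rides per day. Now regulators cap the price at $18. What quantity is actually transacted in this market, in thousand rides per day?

14

Without the control the market clears where 116 - 4p = 6p - 94, i.e. p* = 21 and q* = 32.
The ceiling of 18 is below the equilibrium price 21, so it binds.
At p = 18: qd = 116 - 4·18 = 44 and qs = 6·18 - 94 = 14.
The quantity actually transacted is the short side, supply: 14.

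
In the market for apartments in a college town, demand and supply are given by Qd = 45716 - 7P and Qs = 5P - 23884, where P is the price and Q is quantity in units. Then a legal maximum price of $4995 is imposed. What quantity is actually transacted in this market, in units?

Without the control the market clears where 45716 - 7P = 5P - 23884, i.e. P* = 5800 and Q* = 5116.
Because the ceiling (4995) lies below the market-clearing price, it is binding.
At P = 4995: Qd = 45716 - 7·4995 = 10751 and Qs = 5·4995 - 23884 = 1091.
The quantity actually transacted is the short side, supply: 1091.

1091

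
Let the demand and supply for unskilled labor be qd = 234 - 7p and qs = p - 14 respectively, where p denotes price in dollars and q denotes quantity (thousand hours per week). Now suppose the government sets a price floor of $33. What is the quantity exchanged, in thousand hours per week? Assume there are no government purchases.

3

In a free market, 234 - 7p = p - 14 gives the equilibrium p* = 31, q* = 17.
The floor of 33 is above the equilibrium price 31, so it binds.
At p = 33: qd = 234 - 7·33 = 3 and qs = 33 - 14 = 19.
The quantity actually transacted is the short side, demand: 3.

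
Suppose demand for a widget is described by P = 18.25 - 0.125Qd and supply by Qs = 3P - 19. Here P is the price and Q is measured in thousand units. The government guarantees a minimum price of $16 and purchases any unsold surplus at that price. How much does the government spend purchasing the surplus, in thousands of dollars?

176

Rearranging demand gives Qd = 146 - 8P. Setting quantity demanded equal to quantity supplied, 146 - 8P = 3P - 19, gives P* = 15 and Q* = 26.
Since 16 > 15, the floor is binding.
At P = 16: Qd = 146 - 8·16 = 18 and Qs = 3·16 - 19 = 29.
Surplus = Qs - Qd = 11.
Government expenditure = surplus × support price = 11 × 16 = 176.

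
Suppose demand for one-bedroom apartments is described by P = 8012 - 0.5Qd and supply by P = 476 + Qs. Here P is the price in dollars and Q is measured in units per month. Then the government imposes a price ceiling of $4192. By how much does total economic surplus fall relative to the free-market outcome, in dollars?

Rearranging demand gives Qd = 16024 - 2P; rearranging supply gives Qs = P - 476. In a free market, 16024 - 2P = P - 476 gives the equilibrium P* = 5500, Q* = 5024.
Because the ceiling (4192) lies below the market-clearing price, it is binding.
At P = 4192: Qd = 16024 - 2·4192 = 7640 and Qs = 4192 - 476 = 3716.
Quantity traded falls to 3716. At Q = 3716 the demand price is (16024 - 3716)/2 = 6154 and the supply price is 476 + 3716 = 4192.
Deadweight loss = ½ · (6154 - 4192) · (5024 - 3716) = ½ · 1962 · 1308 = 1283148.

1283148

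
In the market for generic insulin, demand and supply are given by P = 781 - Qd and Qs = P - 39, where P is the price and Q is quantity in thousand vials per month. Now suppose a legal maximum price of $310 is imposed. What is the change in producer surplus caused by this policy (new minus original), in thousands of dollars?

Rearranging demand gives Qd = 781 - P. Equilibrium: 781 - P = P - 39, so 820 = 2P and P* = 410, Q* = 371.
Because the ceiling (310) lies below the market-clearing price, it is binding.
At P = 310: Qd = 781 - 310 = 471 and Qs = 310 - 39 = 271.
Producer surplus without the control is ½ · (410 - 39) · 371 = 68820.5.
With the ceiling, producers sell 271 units at 310, so PS = ½ · (310 - 39) · 271 = 36720.5.
Change in producer surplus = 36720.5 - 68820.5 = -32100.

-32100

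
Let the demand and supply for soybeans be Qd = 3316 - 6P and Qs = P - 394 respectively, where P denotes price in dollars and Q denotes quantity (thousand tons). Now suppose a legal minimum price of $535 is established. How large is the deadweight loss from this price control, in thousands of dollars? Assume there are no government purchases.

525

Without the control the market clears where 3316 - 6P = P - 394, i.e. P* = 530 and Q* = 136.
The floor of 535 is above the equilibrium price 530, so it binds.
At P = 535: Qd = 3316 - 6·535 = 106 and Qs = 535 - 394 = 141.
Quantity traded falls to 106. At Q = 106 the demand price is (3316 - 106)/6 = 535 and the supply price is 394 + 106 = 500.
Deadweight loss = ½ · (535 - 500) · (136 - 106) = ½ · 35 · 30 = 525.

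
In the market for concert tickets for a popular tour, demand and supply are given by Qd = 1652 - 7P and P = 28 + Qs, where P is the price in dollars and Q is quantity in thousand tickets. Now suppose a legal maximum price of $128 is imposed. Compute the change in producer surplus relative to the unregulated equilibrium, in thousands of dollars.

-11562

Rearranging supply gives Qs = P - 28. Equilibrium: 1652 - 7P = P - 28, so 1680 = 8P and P* = 210, Q* = 182.
Because the ceiling (128) lies below the market-clearing price, it is binding.
At P = 128: Qd = 1652 - 7·128 = 756 and Qs = 128 - 28 = 100.
Producer surplus without the control is ½ · (210 - 28) · 182 = 16562.
With the ceiling, producers sell 100 units at 128, so PS = ½ · (128 - 28) · 100 = 5000.
Change in producer surplus = 5000 - 16562 = -11562.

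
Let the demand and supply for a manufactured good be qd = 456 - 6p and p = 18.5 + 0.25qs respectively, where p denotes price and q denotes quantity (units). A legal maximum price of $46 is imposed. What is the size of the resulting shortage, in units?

70

Rearranging supply gives qs = 4p - 74. Without the control the market clears where 456 - 6p = 4p - 74, i.e. p* = 53 and q* = 138.
Because the ceiling (46) lies below the market-clearing price, it is binding.
At p = 46: qd = 456 - 6·46 = 180 and qs = 4·46 - 74 = 110.
Shortage = qd - qs = 180 - 110 = 70.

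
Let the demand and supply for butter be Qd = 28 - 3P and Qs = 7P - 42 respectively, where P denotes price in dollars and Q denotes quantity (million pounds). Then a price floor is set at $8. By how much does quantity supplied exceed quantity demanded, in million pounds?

Setting quantity demanded equal to quantity supplied, 28 - 3P = 7P - 42, gives P* = 7 and Q* = 7.
The floor of 8 is above the equilibrium price 7, so it binds.
At P = 8: Qd = 28 - 3·8 = 4 and Qs = 7·8 - 42 = 14.
Surplus = Qs - Qd = 14 - 4 = 10.

10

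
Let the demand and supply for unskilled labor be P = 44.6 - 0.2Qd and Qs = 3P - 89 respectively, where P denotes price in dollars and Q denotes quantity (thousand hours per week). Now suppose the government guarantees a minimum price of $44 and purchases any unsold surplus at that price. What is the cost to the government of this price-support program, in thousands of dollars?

Rearranging demand gives Qd = 223 - 5P. Setting quantity demanded equal to quantity supplied, 223 - 5P = 3P - 89, gives P* = 39 and Q* = 28.
The floor of 44 is above the equilibrium price 39, so it binds.
At P = 44: Qd = 223 - 5·44 = 3 and Qs = 3·44 - 89 = 43.
Surplus = Qs - Qd = 40.
Government expenditure = surplus × support price = 40 × 44 = 1760.

1760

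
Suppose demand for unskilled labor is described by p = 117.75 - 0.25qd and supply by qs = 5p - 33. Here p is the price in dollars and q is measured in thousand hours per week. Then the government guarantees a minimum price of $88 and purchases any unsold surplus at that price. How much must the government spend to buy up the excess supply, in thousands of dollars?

25344

Rearranging demand gives qd = 471 - 4p. Without the control the market clears where 471 - 4p = 5p - 33, i.e. p* = 56 and q* = 247.
The floor of 88 is above the equilibrium price 56, so it binds.
At p = 88: qd = 471 - 4·88 = 119 and qs = 5·88 - 33 = 407.
Surplus = qs - qd = 288.
Government expenditure = surplus × support price = 288 × 88 = 25344.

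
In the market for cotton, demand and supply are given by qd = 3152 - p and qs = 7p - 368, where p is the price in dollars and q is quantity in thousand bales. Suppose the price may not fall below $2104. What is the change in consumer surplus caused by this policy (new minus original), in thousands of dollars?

Setting quantity demanded equal to quantity supplied, 3152 - p = 7p - 368, gives p* = 440 and q* = 2712.
Since 2104 > 440, the floor is binding.
At p = 2104: qd = 3152 - 2104 = 1048 and qs = 7·2104 - 368 = 14360.
Consumer surplus without the control is ½ · (3152 - 440) · 2712 = 3677472.
With the floor, consumers buy 1048 units at 2104, so CS = ½ · (3152 - 2104) · 1048 = 549152.
Change in consumer surplus = 549152 - 3677472 = -3128320.

-3128320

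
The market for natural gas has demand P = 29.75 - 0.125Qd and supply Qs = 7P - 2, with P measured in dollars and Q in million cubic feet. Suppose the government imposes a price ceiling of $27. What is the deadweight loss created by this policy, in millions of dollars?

0

Rearranging demand gives Qd = 238 - 8P. In a free market, 238 - 8P = 7P - 2 gives the equilibrium P* = 16, Q* = 110.
Since 27 is above P* = 16, the ceiling does not bind and the free-market outcome prevails.
Since the control does not bind, no trades are prevented and deadweight loss is zero.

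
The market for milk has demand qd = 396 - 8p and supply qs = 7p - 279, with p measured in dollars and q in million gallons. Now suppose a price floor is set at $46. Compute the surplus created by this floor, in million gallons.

15

Setting quantity demanded equal to quantity supplied, 396 - 8p = 7p - 279, gives p* = 45 and q* = 36.
Because the floor (46) lies above the market-clearing price, it is binding.
At p = 46: qd = 396 - 8·46 = 28 and qs = 7·46 - 279 = 43.
Surplus = qs - qd = 43 - 28 = 15.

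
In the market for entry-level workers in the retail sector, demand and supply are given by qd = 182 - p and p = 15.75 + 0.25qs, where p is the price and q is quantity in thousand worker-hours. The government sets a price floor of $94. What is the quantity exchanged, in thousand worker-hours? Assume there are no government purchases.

Rearranging supply gives qs = 4p - 63. Equilibrium: 182 - p = 4p - 63, so 245 = 5p and p* = 49, q* = 133.
Because the floor (94) lies above the market-clearing price, it is binding.
At p = 94: qd = 182 - 94 = 88 and qs = 4·94 - 63 = 313.
The quantity actually transacted is the short side, demand: 88.

88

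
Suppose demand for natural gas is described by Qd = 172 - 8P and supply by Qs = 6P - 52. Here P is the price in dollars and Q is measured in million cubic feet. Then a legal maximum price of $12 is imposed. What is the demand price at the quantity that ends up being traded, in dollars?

Setting quantity demanded equal to quantity supplied, 172 - 8P = 6P - 52, gives P* = 16 and Q* = 44.
Since 12 < 16, the ceiling is binding.
At P = 12: Qd = 172 - 8·12 = 76 and Qs = 6·12 - 52 = 20.
Only 20 units reach the market. On the demand curve, the marginal buyer's willingness to pay at Q = 20 is (172 - 20)/8 = 19.

19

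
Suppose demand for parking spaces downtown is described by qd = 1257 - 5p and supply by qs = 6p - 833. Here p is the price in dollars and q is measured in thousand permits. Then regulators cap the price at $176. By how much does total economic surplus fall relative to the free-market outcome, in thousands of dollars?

1293.6

Without the control the market clears where 1257 - 5p = 6p - 833, i.e. p* = 190 and q* = 307.
The ceiling of 176 is below the equilibrium price 190, so it binds.
At p = 176: qd = 1257 - 5·176 = 377 and qs = 6·176 - 833 = 223.
Quantity traded falls to 223. At q = 223 the demand price is (1257 - 223)/5 = 206.8 and the supply price is (833 + 223)/6 = 176.
Deadweight loss = ½ · (206.8 - 176) · (307 - 223) = ½ · 30.8 · 84 = 1293.6.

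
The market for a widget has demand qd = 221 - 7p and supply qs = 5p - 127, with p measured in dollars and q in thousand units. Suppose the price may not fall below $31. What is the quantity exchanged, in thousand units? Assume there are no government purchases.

Without the control the market clears where 221 - 7p = 5p - 127, i.e. p* = 29 and q* = 18.
Since 31 > 29, the floor is binding.
At p = 31: qd = 221 - 7·31 = 4 and qs = 5·31 - 127 = 28.
The quantity actually transacted is the short side, demand: 4.

4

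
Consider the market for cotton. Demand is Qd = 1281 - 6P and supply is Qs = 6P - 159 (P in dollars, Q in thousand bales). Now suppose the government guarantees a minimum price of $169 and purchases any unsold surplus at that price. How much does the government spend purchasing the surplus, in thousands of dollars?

Setting quantity demanded equal to quantity supplied, 1281 - 6P = 6P - 159, gives P* = 120 and Q* = 561.
Because the floor (169) lies above the market-clearing price, it is binding.
At P = 169: Qd = 1281 - 6·169 = 267 and Qs = 6·169 - 159 = 855.
Surplus = Qs - Qd = 588.
Government expenditure = surplus × support price = 588 × 169 = 99372.

99372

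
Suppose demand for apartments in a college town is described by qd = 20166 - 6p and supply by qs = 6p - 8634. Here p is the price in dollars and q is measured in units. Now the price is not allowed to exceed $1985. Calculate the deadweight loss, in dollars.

1033350

Setting quantity demanded equal to quantity supplied, 20166 - 6p = 6p - 8634, gives p* = 2400 and q* = 5766.
The ceiling of 1985 is below the equilibrium price 2400, so it binds.
At p = 1985: qd = 20166 - 6·1985 = 8256 and qs = 6·1985 - 8634 = 3276.
Quantity traded falls to 3276. At q = 3276 the demand price is (20166 - 3276)/6 = 2815 and the supply price is (8634 + 3276)/6 = 1985.
Deadweight loss = ½ · (2815 - 1985) · (5766 - 3276) = ½ · 830 · 2490 = 1033350.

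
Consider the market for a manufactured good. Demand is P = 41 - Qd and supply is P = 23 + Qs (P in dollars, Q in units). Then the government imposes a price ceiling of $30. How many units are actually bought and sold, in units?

7

Rearranging demand gives Qd = 41 - P; rearranging supply gives Qs = P - 23. In a free market, 41 - P = P - 23 gives the equilibrium P* = 32, Q* = 9.
The ceiling of 30 is below the equilibrium price 32, so it binds.
At P = 30: Qd = 41 - 30 = 11 and Qs = 30 - 23 = 7.
The quantity actually transacted is the short side, supply: 7.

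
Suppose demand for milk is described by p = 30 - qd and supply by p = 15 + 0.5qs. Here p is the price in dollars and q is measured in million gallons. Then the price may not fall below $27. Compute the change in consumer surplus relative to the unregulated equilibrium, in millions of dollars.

Rearranging demand gives qd = 30 - p; rearranging supply gives qs = 2p - 30. Equilibrium: 30 - p = 2p - 30, so 60 = 3p and p* = 20, q* = 10.
Since 27 > 20, the floor is binding.
At p = 27: qd = 30 - 27 = 3 and qs = 2·27 - 30 = 24.
Consumer surplus without the control is ½ · (30 - 20) · 10 = 50.
With the floor, consumers buy 3 units at 27, so CS = ½ · (30 - 27) · 3 = 4.5.
Change in consumer surplus = 4.5 - 50 = -45.5.

-45.5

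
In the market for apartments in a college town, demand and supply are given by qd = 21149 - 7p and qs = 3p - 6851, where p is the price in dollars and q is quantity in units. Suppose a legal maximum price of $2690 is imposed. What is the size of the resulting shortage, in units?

Without the control the market clears where 21149 - 7p = 3p - 6851, i.e. p* = 2800 and q* = 1549.
Because the ceiling (2690) lies below the market-clearing price, it is binding.
At p = 2690: qd = 21149 - 7·2690 = 2319 and qs = 3·2690 - 6851 = 1219.
Shortage = qd - qs = 2319 - 1219 = 1100.

1100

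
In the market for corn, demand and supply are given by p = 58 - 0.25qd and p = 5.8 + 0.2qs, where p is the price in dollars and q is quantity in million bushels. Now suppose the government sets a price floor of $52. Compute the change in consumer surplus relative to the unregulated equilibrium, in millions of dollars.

Rearranging demand gives qd = 232 - 4p; rearranging supply gives qs = 5p - 29. In a free market, 232 - 4p = 5p - 29 gives the equilibrium p* = 29, q* = 116.
Since 52 > 29, the floor is binding.
At p = 52: qd = 232 - 4·52 = 24 and qs = 5·52 - 29 = 231.
Consumer surplus without the control is ½ · (58 - 29) · 116 = 1682.
With the floor, consumers buy 24 units at 52, so CS = ½ · (58 - 52) · 24 = 72.
Change in consumer surplus = 72 - 1682 = -1610.

-1610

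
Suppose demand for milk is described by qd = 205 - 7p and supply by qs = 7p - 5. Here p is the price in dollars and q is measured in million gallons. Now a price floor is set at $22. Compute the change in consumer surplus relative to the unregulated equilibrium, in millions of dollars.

Without the control the market clears where 205 - 7p = 7p - 5, i.e. p* = 15 and q* = 100.
Because the floor (22) lies above the market-clearing price, it is binding.
At p = 22: qd = 205 - 7·22 = 51 and qs = 7·22 - 5 = 149.
Consumer surplus without the control is ½ · (205/7 - 15) · 100 = 5000/7.
With the floor, consumers buy 51 units at 22, so CS = ½ · (205/7 - 22) · 51 = 2601/14.
Change in consumer surplus = 2601/14 - 5000/7 = -528.5.

-528.5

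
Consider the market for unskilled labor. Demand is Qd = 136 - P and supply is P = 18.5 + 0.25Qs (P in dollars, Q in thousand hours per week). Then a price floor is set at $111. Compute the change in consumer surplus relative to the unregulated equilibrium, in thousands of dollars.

-4105.5

Rearranging supply gives Qs = 4P - 74. Without the control the market clears where 136 - P = 4P - 74, i.e. P* = 42 and Q* = 94.
The floor of 111 is above the equilibrium price 42, so it binds.
At P = 111: Qd = 136 - 111 = 25 and Qs = 4·111 - 74 = 370.
Consumer surplus without the control is ½ · (136 - 42) · 94 = 4418.
With the floor, consumers buy 25 units at 111, so CS = ½ · (136 - 111) · 25 = 312.5.
Change in consumer surplus = 312.5 - 4418 = -4105.5.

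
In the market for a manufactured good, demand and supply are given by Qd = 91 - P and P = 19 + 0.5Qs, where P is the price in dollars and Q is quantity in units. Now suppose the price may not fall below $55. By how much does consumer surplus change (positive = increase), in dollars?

Rearranging supply gives Qs = 2P - 38. Setting quantity demanded equal to quantity supplied, 91 - P = 2P - 38, gives P* = 43 and Q* = 48.
Because the floor (55) lies above the market-clearing price, it is binding.
At P = 55: Qd = 91 - 55 = 36 and Qs = 2·55 - 38 = 72.
Consumer surplus without the control is ½ · (91 - 43) · 48 = 1152.
With the floor, consumers buy 36 units at 55, so CS = ½ · (91 - 55) · 36 = 648.
Change in consumer surplus = 648 - 1152 = -504.

-504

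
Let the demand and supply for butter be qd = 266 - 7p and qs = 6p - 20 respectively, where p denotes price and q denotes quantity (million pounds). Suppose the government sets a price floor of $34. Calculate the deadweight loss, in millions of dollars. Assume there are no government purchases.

In a free market, 266 - 7p = 6p - 20 gives the equilibrium p* = 22, q* = 112.
The floor of 34 is above the equilibrium price 22, so it binds.
At p = 34: qd = 266 - 7·34 = 28 and qs = 6·34 - 20 = 184.
Quantity traded falls to 28. At q = 28 the demand price is (266 - 28)/7 = 34 and the supply price is (20 + 28)/6 = 8.
Deadweight loss = ½ · (34 - 8) · (112 - 28) = ½ · 26 · 84 = 1092.

1092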